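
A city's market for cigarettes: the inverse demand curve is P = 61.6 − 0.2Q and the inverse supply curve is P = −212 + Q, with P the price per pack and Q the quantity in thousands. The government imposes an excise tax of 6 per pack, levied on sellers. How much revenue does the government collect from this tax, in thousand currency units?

Tax revenue = 1338 thousand.

Inverting to Q(P) form: Qd = 308 − 5P; Qs = P + 212.
Without the tax, 308 − 5P = P + 212 gives 6P = 96, so P* = 16 and Q* = 228.
With the tax collected from sellers, supply shifts: Qs = (P − 6) + 212.
Solving gives Q = 223 with buyers paying 17 and sellers receiving 11 (the 6 wedge).
Revenue = t · Q = 6 · 223 = 1338.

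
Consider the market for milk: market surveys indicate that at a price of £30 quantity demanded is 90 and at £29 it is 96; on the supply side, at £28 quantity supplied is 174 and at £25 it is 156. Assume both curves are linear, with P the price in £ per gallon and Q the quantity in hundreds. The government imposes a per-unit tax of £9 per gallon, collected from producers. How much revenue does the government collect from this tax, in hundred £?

Demand slope: (96 − 90)/(29 − 30) = -6, so Qd = 270 − 6P.
Supply slope: (156 − 174)/(25 − 28) = 6, so Qs = 6P + 6.
Without the tax, 270 − 6P = 6P + 6 gives 12P = 264, so P* = £22 and Q* = 138.
With the tax collected from producers, supply shifts: Qs = 6(P − 9) + 6.
New equilibrium: consumers pay £26.5, producers receive £17.5, Q = 111. (Wedge: Pb − Ps = 9.)
Revenue = t · Q = 9 · 111 = £999.

Tax revenue = £999 hundred.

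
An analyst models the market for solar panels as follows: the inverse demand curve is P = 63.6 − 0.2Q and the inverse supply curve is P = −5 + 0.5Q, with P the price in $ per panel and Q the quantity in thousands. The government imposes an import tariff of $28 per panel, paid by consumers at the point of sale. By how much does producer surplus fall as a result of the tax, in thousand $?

Inverting to Q(P) form: Qd = 318 − 5P; Qs = 2P + 10.
Before the tax: set 318 − 5P = 2P + 10 → P* = $44, Q* = 98.
With the tax collected from consumers, demand (in seller-price terms) shifts: Qd = 318 − 5(P + 28).
Solving gives Q = 58 with consumers paying $52 and producers receiving $24 (the $28 wedge).
ΔPS is the trapezoid between Q = 58 and Q = 98 of height $20: ½ · (98 + 58) · 20 = $1560.

Producer surplus falls by $1560 thousand.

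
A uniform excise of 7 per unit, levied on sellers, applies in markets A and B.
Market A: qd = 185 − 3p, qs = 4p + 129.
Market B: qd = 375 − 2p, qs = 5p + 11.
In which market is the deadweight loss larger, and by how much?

Market A: pre-tax p* = 8, q* = 161; post-tax q = 149; deadweight loss = 42.
Market B: pre-tax p* = 52, q* = 271; post-tax q = 261; deadweight loss = 35.
Difference: 42 vs 35 → market A is larger by 7.

Market A, by 7.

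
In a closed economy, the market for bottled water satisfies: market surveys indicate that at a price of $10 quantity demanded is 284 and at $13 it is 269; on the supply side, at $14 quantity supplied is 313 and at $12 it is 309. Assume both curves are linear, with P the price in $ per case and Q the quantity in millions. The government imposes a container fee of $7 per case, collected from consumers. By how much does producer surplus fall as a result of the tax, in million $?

Producer surplus falls by $1470 million.

Demand slope: (269 − 284)/(13 − 10) = -5, so Qd = 334 − 5P.
Supply slope: (309 − 313)/(12 − 14) = 2, so Qs = 2P + 285.
Without the tax, 334 − 5P = 2P + 285 gives 7P = 49, so P* = $7 and Q* = 299.
With the tax collected from consumers, demand (in seller-price terms) shifts: Qd = 334 − 5(P + 7).
New equilibrium: consumers pay $9, producers receive $2, Q = 289. (Wedge: Pb − Ps = 7.)
ΔPS is the trapezoid between Q = 289 and Q = 299 of height $5: ½ · (299 + 289) · 5 = $1470.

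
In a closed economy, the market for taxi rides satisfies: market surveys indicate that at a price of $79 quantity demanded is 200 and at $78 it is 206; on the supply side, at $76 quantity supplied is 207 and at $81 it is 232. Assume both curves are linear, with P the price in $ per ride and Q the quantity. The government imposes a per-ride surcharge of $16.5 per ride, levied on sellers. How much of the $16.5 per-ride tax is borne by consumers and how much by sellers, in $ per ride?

Consumers bear $7.5 per ride; sellers bear $9 per ride.

Demand slope: (206 − 200)/(78 − 79) = -6, so Qd = 674 − 6P.
Supply slope: (232 − 207)/(81 − 76) = 5, so Qs = 5P − 173.
Without the tax, 674 − 6P = 5P − 173 gives 11P = 847, so P* = $77 and Q* = 212.
With the tax collected from sellers, supply shifts: Qs = 5(P − 16.5) − 173.
New equilibrium: consumers pay $84.5, sellers receive $68, Q = 167. (Wedge: Pb − Ps = 16.5.)
Burden on consumers: $7.5; on sellers: $9. (They sum to $16.5.)
The less price-elastic side of the market bears the larger share of a per-unit tax.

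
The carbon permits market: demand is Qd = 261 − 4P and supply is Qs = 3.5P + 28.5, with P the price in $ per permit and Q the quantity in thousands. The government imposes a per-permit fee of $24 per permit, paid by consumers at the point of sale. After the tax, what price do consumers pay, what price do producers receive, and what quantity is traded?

Before the tax: set 261 − 4P = 3.5P + 28.5 → P* = $31, Q* = 137.
With the tax collected from consumers, demand (in seller-price terms) shifts: Qd = 261 − 4(P + 24).
Solving gives Q = 92.2 with consumers paying $42.2 and producers receiving $18.2 (the $24 wedge).

Consumers pay $42.2; producers receive $18.2; quantity = 92.2.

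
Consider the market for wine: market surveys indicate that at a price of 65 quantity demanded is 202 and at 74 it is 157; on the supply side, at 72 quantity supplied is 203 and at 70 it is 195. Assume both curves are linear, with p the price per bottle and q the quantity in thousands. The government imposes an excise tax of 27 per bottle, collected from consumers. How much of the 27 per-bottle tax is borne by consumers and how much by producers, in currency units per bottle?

Consumers bear 12 per bottle; producers bear 15 per bottle.

Demand slope: (157 − 202)/(74 − 65) = -5, so qd = 527 − 5p.
Supply slope: (195 − 203)/(70 − 72) = 4, so qs = 4p − 85.
Without the tax, 527 − 5p = 4p − 85 gives 9p = 612, so p* = 68 and q* = 187.
With the tax collected from consumers, demand (in seller-price terms) shifts: qd = 527 − 5(p + 27).
New equilibrium: consumers pay 80, producers receive 53, q = 127. (Wedge: pb − ps = 27.)
Burden on consumers: 12; on producers: 15. (They sum to 27.)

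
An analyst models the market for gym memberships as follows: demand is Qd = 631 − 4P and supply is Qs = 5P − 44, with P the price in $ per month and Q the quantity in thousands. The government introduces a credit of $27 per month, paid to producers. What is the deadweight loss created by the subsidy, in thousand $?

Without the subsidy, 631 − 4P = 5P − 44 gives 9P = 675, so P* = $75 and Q* = 331.
With a per-unit subsidy paid to producers, each receives P + 27 per unit sold, so supply becomes Qs = 5(P + 27) − 44.
Solving gives Q = 391 with buyers paying $60 and producers receiving $87 (the $27 wedge).
Quantity rises by |ΔQ| = |331 − 391| = 60.
DWL = ½ · t · |ΔQ| = ½ · 27 · 60 = $810.

Deadweight loss = $810 thousand.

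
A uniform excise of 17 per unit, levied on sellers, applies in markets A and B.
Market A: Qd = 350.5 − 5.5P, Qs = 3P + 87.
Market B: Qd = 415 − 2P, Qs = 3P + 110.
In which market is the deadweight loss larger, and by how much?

Market A: pre-tax P* = 31, Q* = 180; post-tax Q = 147; deadweight loss = 280.5.
Market B: pre-tax P* = 61, Q* = 293; post-tax Q = 272.6; deadweight loss = 173.4.
Difference: 280.5 vs 173.4 → market A is larger by 107.1.

Market A, by 107.1.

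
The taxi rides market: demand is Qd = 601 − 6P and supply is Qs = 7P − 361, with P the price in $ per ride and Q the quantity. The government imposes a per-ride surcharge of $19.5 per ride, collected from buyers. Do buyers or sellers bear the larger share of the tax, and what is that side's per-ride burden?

Before the tax: set 601 − 6P = 7P − 361 → P* = $74, Q* = 157.
With the tax collected from buyers, demand (in seller-price terms) shifts: Qd = 601 − 6(P + 19.5).
Solving gives Q = 94 with buyers paying $84.5 and sellers receiving $65 (the $19.5 wedge).
Per-ride burden: buyers $10.5, sellers $9.
Buyers take the larger share because demand is less price-elastic here (demand slope 6 vs supply slope 7).

Buyers bear the larger share: $10.5 per ride.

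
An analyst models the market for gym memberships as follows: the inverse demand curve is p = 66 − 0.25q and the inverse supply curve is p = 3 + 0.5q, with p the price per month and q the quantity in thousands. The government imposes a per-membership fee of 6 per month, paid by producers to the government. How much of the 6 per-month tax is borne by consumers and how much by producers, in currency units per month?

Inverting to q(p) form: qd = 264 − 4p; qs = 2p − 6.
Before the tax: set 264 − 4p = 2p − 6 → p* = 45, q* = 84.
With the tax collected from producers, supply shifts: qs = 2(p − 6) − 6.
New equilibrium: consumers pay 47, producers receive 41, q = 76. (Wedge: pb − ps = 6.)
Burden on consumers: 2; on producers: 4. (They sum to 6.)

Consumers bear 2 per month; producers bear 4 per month.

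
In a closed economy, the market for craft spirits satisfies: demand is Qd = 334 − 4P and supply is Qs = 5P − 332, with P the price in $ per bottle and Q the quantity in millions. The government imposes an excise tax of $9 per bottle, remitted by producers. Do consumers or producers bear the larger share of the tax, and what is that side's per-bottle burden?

Without the tax, 334 − 4P = 5P − 332 gives 9P = 666, so P* = $74 and Q* = 38.
With the tax collected from producers, supply shifts: Qs = 5(P − 9) − 332.
New equilibrium: consumers pay $79, producers receive $70, Q = 18. (Wedge: Pb − Ps = 9.)
Per-bottle burden: consumers $5, producers $4.
Consumers take the larger share because demand is less price-elastic here (demand slope 4 vs supply slope 5).

Consumers bear the larger share: $5 per bottle.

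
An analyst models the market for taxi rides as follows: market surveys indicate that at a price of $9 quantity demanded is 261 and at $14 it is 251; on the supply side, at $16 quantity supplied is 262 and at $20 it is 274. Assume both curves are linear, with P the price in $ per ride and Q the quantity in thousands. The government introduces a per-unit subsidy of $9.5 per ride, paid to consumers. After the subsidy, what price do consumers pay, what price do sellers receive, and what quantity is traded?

Consumers pay $7.3; sellers receive $16.8; quantity = 264.4.

Demand slope: (251 − 261)/(14 − 9) = -2, so Qd = 279 − 2P.
Supply slope: (274 − 262)/(20 − 16) = 3, so Qs = 3P + 214.
Without the subsidy, 279 − 2P = 3P + 214 gives 5P = 65, so P* = $13 and Q* = 253.
With a per-unit subsidy paid to consumers, each effectively pays P − 9.5, so demand becomes Qd = 279 − 2(P − 9.5).
Solving gives Q = 264.4 with consumers paying $7.3 and sellers receiving $16.8 (the $9.5 wedge).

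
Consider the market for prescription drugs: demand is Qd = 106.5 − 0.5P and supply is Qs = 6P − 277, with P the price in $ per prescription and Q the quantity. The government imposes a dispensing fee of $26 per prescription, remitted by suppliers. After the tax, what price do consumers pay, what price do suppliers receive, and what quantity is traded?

Consumers pay $83; suppliers receive $57; quantity = 65.

Before the tax: set 106.5 − 0.5P = 6P − 277 → P* = $59, Q* = 77.
With the tax collected from suppliers, supply shifts: Qs = 6(P − 26) − 277.
New equilibrium: consumers pay $83, suppliers receive $57, Q = 65. (Wedge: Pb − Ps = 26.)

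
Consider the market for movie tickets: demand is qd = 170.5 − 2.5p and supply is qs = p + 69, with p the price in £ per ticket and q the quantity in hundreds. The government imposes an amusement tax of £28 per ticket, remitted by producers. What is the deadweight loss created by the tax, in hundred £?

Before the tax: set 170.5 − 2.5p = p + 69 → p* = £29, q* = 98.
With the tax collected from producers, supply shifts: qs = (p − 28) + 69.
Solving gives q = 78 with consumers paying £37 and producers receiving £9 (the £28 wedge).
Quantity falls by |ΔQ| = |98 − 78| = 20.
DWL = ½ · t · |ΔQ| = ½ · 28 · 20 = £280.

Deadweight loss = £280 hundred.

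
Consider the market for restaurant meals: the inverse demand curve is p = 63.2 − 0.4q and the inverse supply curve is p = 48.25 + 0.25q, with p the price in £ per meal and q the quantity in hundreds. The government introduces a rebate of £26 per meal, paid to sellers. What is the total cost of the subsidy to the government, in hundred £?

Government outlay = £1638 hundred.

Rewrite in direct form: qd = 158 − 2.5p and qs = 4p − 193.
Before the subsidy: set 158 − 2.5p = 4p − 193 → p* = £54, q* = 23.
With a per-unit subsidy paid to sellers, each receives p + 26 per unit sold, so supply becomes qs = 4(p + 26) − 193.
Solving gives q = 63 with buyers paying £38 and sellers receiving £64 (the £26 wedge).
Outlay = t · Q = 26 · 63 = £1638.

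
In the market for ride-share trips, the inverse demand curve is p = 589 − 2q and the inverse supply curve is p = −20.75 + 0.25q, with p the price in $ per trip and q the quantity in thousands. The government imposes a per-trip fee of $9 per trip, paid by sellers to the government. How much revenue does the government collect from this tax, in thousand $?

Tax revenue = $2403 thousand.

Inverting to q(p) form: qd = 294.5 − 0.5p; qs = 4p + 83.
Without the tax, 294.5 − 0.5p = 4p + 83 gives 4.5p = 211.5, so p* = $47 and q* = 271.
With the tax collected from sellers, supply shifts: qs = 4(p − 9) + 83.
New equilibrium: buyers pay $55, sellers receive $46, q = 267. (Wedge: pb − ps = 9.)
Revenue = t · Q = 9 · 267 = $2403.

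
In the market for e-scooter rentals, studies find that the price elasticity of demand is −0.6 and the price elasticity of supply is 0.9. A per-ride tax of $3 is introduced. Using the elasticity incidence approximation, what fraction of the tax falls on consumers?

Incidence ratio: consumers' share ≈ εs / (εs + |εd|) = 0.9 / (0.9 + 0.6) = 0.6.
Supply is the more elastic side, so consumers bear the larger share.

Consumers' share ≈ 0.6.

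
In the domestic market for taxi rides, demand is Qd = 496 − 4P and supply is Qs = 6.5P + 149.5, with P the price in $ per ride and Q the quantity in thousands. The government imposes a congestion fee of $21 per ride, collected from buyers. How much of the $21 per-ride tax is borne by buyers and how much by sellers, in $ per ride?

Buyers bear $13 per ride; sellers bear $8 per ride.

Without the tax, 496 − 4P = 6.5P + 149.5 gives 10.5P = 346.5, so P* = $33 and Q* = 364.
With the tax collected from buyers, demand (in seller-price terms) shifts: Qd = 496 − 4(P + 21).
New equilibrium: buyers pay $46, sellers receive $25, Q = 312. (Wedge: Pb − Ps = 21.)
Burden on buyers: $13; on sellers: $8. (They sum to $21.)
The less price-elastic side of the market bears the larger share of a per-unit tax.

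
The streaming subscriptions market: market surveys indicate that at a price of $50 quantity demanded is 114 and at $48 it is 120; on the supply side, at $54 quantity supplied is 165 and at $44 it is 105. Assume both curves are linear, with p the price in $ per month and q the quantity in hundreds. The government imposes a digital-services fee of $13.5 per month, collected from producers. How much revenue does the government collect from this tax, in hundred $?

Tax revenue = $1296 hundred.

Demand slope: (120 − 114)/(48 − 50) = -3, so qd = 264 − 3p.
Supply slope: (105 − 165)/(44 − 54) = 6, so qs = 6p − 159.
Before the tax: set 264 − 3p = 6p − 159 → p* = $47, q* = 123.
With the tax collected from producers, supply shifts: qs = 6(p − 13.5) − 159.
Solving gives q = 96 with consumers paying $56 and producers receiving $42.5 (the $13.5 wedge).
Revenue = t · Q = 13.5 · 96 = $1296.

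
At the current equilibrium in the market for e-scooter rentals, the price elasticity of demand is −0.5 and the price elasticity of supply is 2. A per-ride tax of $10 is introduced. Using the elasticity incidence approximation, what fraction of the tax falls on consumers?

Consumers' share ≈ 0.8.

Incidence ratio: consumers' share ≈ εs / (εs + |εd|) = 2 / (2 + 0.5) = 0.8.
Supply is the more elastic side, so consumers bear the larger share.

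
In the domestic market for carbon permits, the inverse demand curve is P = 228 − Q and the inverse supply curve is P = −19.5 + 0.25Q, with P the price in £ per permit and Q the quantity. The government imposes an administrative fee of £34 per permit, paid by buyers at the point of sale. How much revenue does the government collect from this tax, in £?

Tax revenue = £5807.2.

Rewrite in direct form: Qd = 228 − P and Qs = 4P + 78.
Before the tax: set 228 − P = 4P + 78 → P* = £30, Q* = 198.
With the tax collected from buyers, demand (in seller-price terms) shifts: Qd = 228 − (P + 34).
Solving gives Q = 170.8 with buyers paying £57.2 and suppliers receiving £23.2 (the £34 wedge).
Revenue = t · Q = 34 · 170.8 = £5807.2.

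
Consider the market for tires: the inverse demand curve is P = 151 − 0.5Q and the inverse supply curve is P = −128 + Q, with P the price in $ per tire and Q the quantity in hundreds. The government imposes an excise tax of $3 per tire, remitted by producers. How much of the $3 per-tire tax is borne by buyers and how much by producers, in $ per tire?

Buyers bear $1 per tire; producers bear $2 per tire.

Rewrite in direct form: Qd = 302 − 2P and Qs = P + 128.
Before the tax: set 302 − 2P = P + 128 → P* = $58, Q* = 186.
With the tax collected from producers, supply shifts: Qs = (P − 3) + 128.
New equilibrium: buyers pay $59, producers receive $56, Q = 184. (Wedge: Pb − Ps = 3.)
Burden on buyers: $1; on producers: $2. (They sum to $3.)
The less price-elastic side of the market bears the larger share of a per-unit tax.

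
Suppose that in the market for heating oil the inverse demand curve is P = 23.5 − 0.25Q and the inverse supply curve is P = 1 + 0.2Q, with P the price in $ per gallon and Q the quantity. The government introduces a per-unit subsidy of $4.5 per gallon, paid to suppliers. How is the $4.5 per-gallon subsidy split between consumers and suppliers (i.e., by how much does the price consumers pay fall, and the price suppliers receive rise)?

Inverting to Q(P) form: Qd = 94 − 4P; Qs = 5P − 5.
Without the subsidy, 94 − 4P = 5P − 5 gives 9P = 99, so P* = $11 and Q* = 50.
With a per-unit subsidy paid to suppliers, each receives P + 4.5 per unit sold, so supply becomes Qs = 5(P + 4.5) − 5.
Solving gives Q = 60 with consumers paying $8.5 and suppliers receiving $13 (the $4.5 wedge).
Gain to consumers: $2.5; to suppliers: $2. (They sum to $4.5.)

Consumers gain $2.5 per gallon; suppliers gain $2 per gallon.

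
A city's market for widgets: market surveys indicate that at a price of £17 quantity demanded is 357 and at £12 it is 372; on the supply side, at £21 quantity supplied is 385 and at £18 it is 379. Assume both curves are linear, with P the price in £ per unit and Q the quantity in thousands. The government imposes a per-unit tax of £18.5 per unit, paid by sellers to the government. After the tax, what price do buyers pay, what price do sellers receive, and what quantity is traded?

Demand slope: (372 − 357)/(12 − 17) = -3, so Qd = 408 − 3P.
Supply slope: (379 − 385)/(18 − 21) = 2, so Qs = 2P + 343.
Without the tax, 408 − 3P = 2P + 343 gives 5P = 65, so P* = £13 and Q* = 369.
With the tax collected from sellers, supply shifts: Qs = 2(P − 18.5) + 343.
Solving gives Q = 346.8 with buyers paying £20.4 and sellers receiving £1.9 (the £18.5 wedge).

Buyers pay £20.4; sellers receive £1.9; quantity = 346.8.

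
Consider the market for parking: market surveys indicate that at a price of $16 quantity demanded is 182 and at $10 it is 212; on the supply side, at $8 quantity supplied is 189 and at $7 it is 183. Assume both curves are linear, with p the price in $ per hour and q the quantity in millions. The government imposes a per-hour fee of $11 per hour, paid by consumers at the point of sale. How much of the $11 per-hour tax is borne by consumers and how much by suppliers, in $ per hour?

Consumers bear $6 per hour; suppliers bear $5 per hour.

Demand slope: (212 − 182)/(10 − 16) = -5, so qd = 262 − 5p.
Supply slope: (183 − 189)/(7 − 8) = 6, so qs = 6p + 141.
Without the tax, 262 − 5p = 6p + 141 gives 11p = 121, so p* = $11 and q* = 207.
With the tax collected from consumers, demand (in seller-price terms) shifts: qd = 262 − 5(p + 11).
New equilibrium: consumers pay $17, suppliers receive $6, q = 177. (Wedge: pb − ps = 11.)
Burden on consumers: $6; on suppliers: $5. (They sum to $11.)
The less price-elastic side of the market bears the larger share of a per-unit tax.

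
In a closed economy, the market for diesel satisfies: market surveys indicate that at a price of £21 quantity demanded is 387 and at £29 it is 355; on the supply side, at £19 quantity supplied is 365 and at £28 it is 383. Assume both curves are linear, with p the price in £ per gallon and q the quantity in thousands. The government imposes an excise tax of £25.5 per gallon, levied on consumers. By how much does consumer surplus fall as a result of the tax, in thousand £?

Consumer surplus falls by £3043 thousand.

Demand slope: (355 − 387)/(29 − 21) = -4, so qd = 471 − 4p.
Supply slope: (383 − 365)/(28 − 19) = 2, so qs = 2p + 327.
Without the tax, 471 − 4p = 2p + 327 gives 6p = 144, so p* = £24 and q* = 375.
With the tax collected from consumers, demand (in seller-price terms) shifts: qd = 471 − 4(p + 25.5).
New equilibrium: consumers pay £32.5, suppliers receive £7, q = 341. (Wedge: pb − ps = 25.5.)
ΔCS is the trapezoid between Q = 341 and Q = 375 of height £8.5: ½ · (375 + 341) · 8.5 = £3043.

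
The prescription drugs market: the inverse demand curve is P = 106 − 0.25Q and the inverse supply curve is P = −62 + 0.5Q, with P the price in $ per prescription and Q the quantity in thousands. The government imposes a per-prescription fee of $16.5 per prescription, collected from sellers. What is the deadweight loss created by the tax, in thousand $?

Rewrite in direct form: Qd = 424 − 4P and Qs = 2P + 124.
Before the tax: set 424 − 4P = 2P + 124 → P* = $50, Q* = 224.
With the tax collected from sellers, supply shifts: Qs = 2(P − 16.5) + 124.
Solving gives Q = 202 with consumers paying $55.5 and sellers receiving $39 (the $16.5 wedge).
Quantity falls by |ΔQ| = |224 − 202| = 22.
DWL = ½ · t · |ΔQ| = ½ · 16.5 · 22 = $181.5.

Deadweight loss = $181.5 thousand.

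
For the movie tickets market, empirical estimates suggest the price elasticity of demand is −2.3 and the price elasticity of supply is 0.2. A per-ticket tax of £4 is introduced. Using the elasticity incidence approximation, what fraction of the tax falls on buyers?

Buyers' share ≈ 0.08.

Incidence ratio: buyers' share ≈ εs / (εs + |εd|) = 0.2 / (0.2 + 2.3) = 0.08.
Supply is the less elastic side, so buyers bear the smaller share.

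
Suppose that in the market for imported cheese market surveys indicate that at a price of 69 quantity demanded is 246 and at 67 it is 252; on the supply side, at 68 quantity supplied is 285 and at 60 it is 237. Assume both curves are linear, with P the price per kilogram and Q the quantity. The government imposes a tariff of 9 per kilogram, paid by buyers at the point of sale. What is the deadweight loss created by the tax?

Demand slope: (252 − 246)/(67 − 69) = -3, so Qd = 453 − 3P.
Supply slope: (237 − 285)/(60 − 68) = 6, so Qs = 6P − 123.
Before the tax: set 453 − 3P = 6P − 123 → P* = 64, Q* = 261.
With the tax collected from buyers, demand (in seller-price terms) shifts: Qd = 453 − 3(P + 9).
New equilibrium: buyers pay 70, producers receive 61, Q = 243. (Wedge: Pb − Ps = 9.)
Quantity falls by |ΔQ| = |261 − 243| = 18.
DWL = ½ · t · |ΔQ| = ½ · 9 · 18 = 81.

Deadweight loss = 81.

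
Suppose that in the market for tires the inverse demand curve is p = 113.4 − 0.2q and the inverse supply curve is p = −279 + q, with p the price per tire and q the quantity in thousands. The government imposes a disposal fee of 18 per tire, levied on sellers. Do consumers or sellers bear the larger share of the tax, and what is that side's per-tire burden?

Rewrite in direct form: qd = 567 − 5p and qs = p + 279.
Without the tax, 567 − 5p = p + 279 gives 6p = 288, so p* = 48 and q* = 327.
With the tax collected from sellers, supply shifts: qs = (p − 18) + 279.
Solving gives q = 312 with consumers paying 51 and sellers receiving 33 (the 18 wedge).
Per-tire burden: consumers 3, sellers 15.
Sellers take the larger share because supply is less price-elastic here (demand slope 5 vs supply slope 1).
The less price-elastic side of the market bears the larger share of a per-unit tax.

Sellers bear the larger share: 15 per tire.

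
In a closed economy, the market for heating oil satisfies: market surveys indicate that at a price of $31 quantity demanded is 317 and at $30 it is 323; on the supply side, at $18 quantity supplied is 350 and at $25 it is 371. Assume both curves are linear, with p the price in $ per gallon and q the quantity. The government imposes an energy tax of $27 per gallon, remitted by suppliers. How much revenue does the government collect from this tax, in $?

Tax revenue = $8397.

Demand slope: (323 − 317)/(30 − 31) = -6, so qd = 503 − 6p.
Supply slope: (371 − 350)/(25 − 18) = 3, so qs = 3p + 296.
Before the tax: set 503 − 6p = 3p + 296 → p* = $23, q* = 365.
With the tax collected from suppliers, supply shifts: qs = 3(p − 27) + 296.
New equilibrium: consumers pay $32, suppliers receive $5, q = 311. (Wedge: pb − ps = 27.)
Revenue = t · Q = 27 · 311 = $8397.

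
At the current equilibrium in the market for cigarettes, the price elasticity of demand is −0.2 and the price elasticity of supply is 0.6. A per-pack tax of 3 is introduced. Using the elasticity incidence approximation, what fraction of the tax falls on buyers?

Incidence ratio: buyers' share ≈ εs / (εs + |εd|) = 0.6 / (0.6 + 0.2) = 0.75.
Supply is the more elastic side, so buyers bear the larger share.

Buyers' share ≈ 0.75.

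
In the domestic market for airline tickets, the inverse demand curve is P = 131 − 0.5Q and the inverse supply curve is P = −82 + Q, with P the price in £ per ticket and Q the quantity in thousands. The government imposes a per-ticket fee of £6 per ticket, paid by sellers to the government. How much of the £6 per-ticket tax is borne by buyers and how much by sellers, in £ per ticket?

Rewrite in direct form: Qd = 262 − 2P and Qs = P + 82.
Without the tax, 262 − 2P = P + 82 gives 3P = 180, so P* = £60 and Q* = 142.
With the tax collected from sellers, supply shifts: Qs = (P − 6) + 82.
New equilibrium: buyers pay £62, sellers receive £56, Q = 138. (Wedge: Pb − Ps = 6.)
Burden on buyers: £2; on sellers: £4. (They sum to £6.)
The less price-elastic side of the market bears the larger share of a per-unit tax.

Buyers bear £2 per ticket; sellers bear £4 per ticket.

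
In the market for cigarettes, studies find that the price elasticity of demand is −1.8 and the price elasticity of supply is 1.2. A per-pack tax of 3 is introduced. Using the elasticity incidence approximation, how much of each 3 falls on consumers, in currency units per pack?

Incidence ratio: consumers' share ≈ εs / (εs + |εd|) = 1.2 / (1.2 + 1.8) = 0.4.
So consumers bear ≈ 0.4 × 3 = 1.2; suppliers bear 1.8.

Consumers bear ≈ 1.2 per pack.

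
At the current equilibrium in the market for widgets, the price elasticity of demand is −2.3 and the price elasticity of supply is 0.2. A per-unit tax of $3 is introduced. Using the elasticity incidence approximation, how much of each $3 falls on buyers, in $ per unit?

Buyers bear ≈ $0.24 per unit.

Incidence ratio: buyers' share ≈ εs / (εs + |εd|) = 0.2 / (0.2 + 2.3) = 0.08.
So buyers bear ≈ 0.08 × $3 = $0.24; sellers bear $2.76.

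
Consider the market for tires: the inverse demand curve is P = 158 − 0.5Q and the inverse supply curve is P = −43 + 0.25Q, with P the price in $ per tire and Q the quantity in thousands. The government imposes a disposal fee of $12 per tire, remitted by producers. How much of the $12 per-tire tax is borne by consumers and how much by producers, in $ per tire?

Rewrite in direct form: Qd = 316 − 2P and Qs = 4P + 172.
Before the tax: set 316 − 2P = 4P + 172 → P* = $24, Q* = 268.
With the tax collected from producers, supply shifts: Qs = 4(P − 12) + 172.
Solving gives Q = 252 with consumers paying $32 and producers receiving $20 (the $12 wedge).
Burden on consumers: $8; on producers: $4. (They sum to $12.)
The less price-elastic side of the market bears the larger share of a per-unit tax.

Consumers bear $8 per tire; producers bear $4 per tire.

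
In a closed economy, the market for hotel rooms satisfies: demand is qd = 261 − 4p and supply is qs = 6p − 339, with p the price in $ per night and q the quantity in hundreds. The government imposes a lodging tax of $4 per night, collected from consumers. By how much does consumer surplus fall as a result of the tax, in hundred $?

Consumer surplus falls by $38.88 hundred.

Before the tax: set 261 − 4p = 6p − 339 → p* = $60, q* = 21.
With the tax collected from consumers, demand (in seller-price terms) shifts: qd = 261 − 4(p + 4).
New equilibrium: consumers pay $62.4, sellers receive $58.4, q = 11.4. (Wedge: pb − ps = 4.)
ΔCS is the trapezoid between Q = 11.4 and Q = 21 of height $2.4: ½ · (21 + 11.4) · 2.4 = $38.88.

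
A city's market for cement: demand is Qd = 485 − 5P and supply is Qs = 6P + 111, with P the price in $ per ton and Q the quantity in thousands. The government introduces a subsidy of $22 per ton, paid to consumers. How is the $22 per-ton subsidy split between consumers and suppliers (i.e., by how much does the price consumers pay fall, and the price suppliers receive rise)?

Consumers gain $12 per ton; suppliers gain $10 per ton.

Without the subsidy, 485 − 5P = 6P + 111 gives 11P = 374, so P* = $34 and Q* = 315.
With a per-unit subsidy paid to consumers, each effectively pays P − 22, so demand becomes Qd = 485 − 5(P − 22).
New equilibrium: consumers pay $22, suppliers receive $44, Q = 375. (Wedge: Pb − Ps = −22.)
Gain to consumers: $12; to suppliers: $10. (They sum to $22.)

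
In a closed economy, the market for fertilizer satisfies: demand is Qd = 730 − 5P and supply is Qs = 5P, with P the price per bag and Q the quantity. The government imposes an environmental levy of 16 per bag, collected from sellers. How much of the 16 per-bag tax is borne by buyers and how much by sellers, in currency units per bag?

Buyers bear 8 per bag; sellers bear 8 per bag.

Without the tax, 730 − 5P = 5P gives 10P = 730, so P* = 73 and Q* = 365.
With the tax collected from sellers, supply shifts: Qs = 5(P − 16).
Solving gives Q = 325 with buyers paying 81 and sellers receiving 65 (the 16 wedge).
Burden on buyers: 8; on sellers: 8. (They sum to 16.)
The less price-elastic side of the market bears the larger share of a per-unit tax.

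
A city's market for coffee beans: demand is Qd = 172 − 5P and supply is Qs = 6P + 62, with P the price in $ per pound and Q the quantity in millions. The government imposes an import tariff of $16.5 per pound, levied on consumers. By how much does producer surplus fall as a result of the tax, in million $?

Without the tax, 172 − 5P = 6P + 62 gives 11P = 110, so P* = $10 and Q* = 122.
With the tax collected from consumers, demand (in seller-price terms) shifts: Qd = 172 − 5(P + 16.5).
New equilibrium: consumers pay $19, sellers receive $2.5, Q = 77. (Wedge: Pb − Ps = 16.5.)
ΔPS is the trapezoid between Q = 77 and Q = 122 of height $7.5: ½ · (122 + 77) · 7.5 = $746.25.

Producer surplus falls by $746.25 million.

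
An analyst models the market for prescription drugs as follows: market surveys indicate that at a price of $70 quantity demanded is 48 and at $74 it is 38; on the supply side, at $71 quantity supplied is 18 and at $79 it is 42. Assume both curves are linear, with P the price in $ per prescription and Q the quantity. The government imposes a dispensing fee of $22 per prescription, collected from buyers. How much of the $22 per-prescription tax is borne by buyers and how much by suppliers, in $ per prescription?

Demand slope: (38 − 48)/(74 − 70) = -2.5, so Qd = 223 − 2.5P.
Supply slope: (42 − 18)/(79 − 71) = 3, so Qs = 3P − 195.
Without the tax, 223 − 2.5P = 3P − 195 gives 5.5P = 418, so P* = $76 and Q* = 33.
With the tax collected from buyers, demand (in seller-price terms) shifts: Qd = 223 − 2.5(P + 22).
New equilibrium: buyers pay $88, suppliers receive $66, Q = 3. (Wedge: Pb − Ps = 22.)
Burden on buyers: $12; on suppliers: $10. (They sum to $22.)
The less price-elastic side of the market bears the larger share of a per-unit tax.

Buyers bear $12 per prescription; suppliers bear $10 per prescription.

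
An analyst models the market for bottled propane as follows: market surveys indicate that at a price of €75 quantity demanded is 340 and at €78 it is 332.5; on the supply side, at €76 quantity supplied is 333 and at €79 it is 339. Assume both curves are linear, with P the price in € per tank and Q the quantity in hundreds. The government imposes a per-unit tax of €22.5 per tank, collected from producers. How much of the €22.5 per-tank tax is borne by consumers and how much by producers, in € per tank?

Demand slope: (332.5 − 340)/(78 − 75) = -2.5, so Qd = 527.5 − 2.5P.
Supply slope: (339 − 333)/(79 − 76) = 2, so Qs = 2P + 181.
Before the tax: set 527.5 − 2.5P = 2P + 181 → P* = €77, Q* = 335.
With the tax collected from producers, supply shifts: Qs = 2(P − 22.5) + 181.
New equilibrium: consumers pay €87, producers receive €64.5, Q = 310. (Wedge: Pb − Ps = 22.5.)
Burden on consumers: €10; on producers: €12.5. (They sum to €22.5.)

Consumers bear €10 per tank; producers bear €12.5 per tank.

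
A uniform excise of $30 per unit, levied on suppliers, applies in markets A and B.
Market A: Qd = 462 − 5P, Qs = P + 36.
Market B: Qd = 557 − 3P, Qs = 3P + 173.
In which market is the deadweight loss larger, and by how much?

Market A: pre-tax P* = $71, Q* = 107; post-tax Q = 82; deadweight loss = $375.
Market B: pre-tax P* = $64, Q* = 365; post-tax Q = 320; deadweight loss = $675.
Difference: $375 vs $675 → market B is larger by $300.

Market B, by $300.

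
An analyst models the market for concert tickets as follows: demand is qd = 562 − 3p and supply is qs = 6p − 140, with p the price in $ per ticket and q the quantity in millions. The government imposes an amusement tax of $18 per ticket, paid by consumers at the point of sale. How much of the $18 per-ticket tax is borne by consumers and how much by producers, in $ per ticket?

Consumers bear $12 per ticket; producers bear $6 per ticket.

Before the tax: set 562 − 3p = 6p − 140 → p* = $78, q* = 328.
With the tax collected from consumers, demand (in seller-price terms) shifts: qd = 562 − 3(p + 18).
Solving gives q = 292 with consumers paying $90 and producers receiving $72 (the $18 wedge).
Burden on consumers: $12; on producers: $6. (They sum to $18.)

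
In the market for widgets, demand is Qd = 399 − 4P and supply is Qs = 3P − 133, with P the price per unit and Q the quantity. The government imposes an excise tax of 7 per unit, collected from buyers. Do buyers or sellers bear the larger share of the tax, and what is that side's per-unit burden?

Before the tax: set 399 − 4P = 3P − 133 → P* = 76, Q* = 95.
With the tax collected from buyers, demand (in seller-price terms) shifts: Qd = 399 − 4(P + 7).
Solving gives Q = 83 with buyers paying 79 and sellers receiving 72 (the 7 wedge).
Per-unit burden: buyers 3, sellers 4.
Sellers take the larger share because supply is less price-elastic here (demand slope 4 vs supply slope 3).
The less price-elastic side of the market bears the larger share of a per-unit tax.

Sellers bear the larger share: 4 per unit.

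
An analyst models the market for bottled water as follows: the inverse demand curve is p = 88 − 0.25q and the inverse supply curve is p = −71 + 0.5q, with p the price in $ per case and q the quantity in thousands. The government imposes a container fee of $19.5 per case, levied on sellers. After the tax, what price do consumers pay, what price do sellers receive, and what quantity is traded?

Consumers pay $41.5; sellers receive $22; quantity = 186.

Rewrite in direct form: qd = 352 − 4p and qs = 2p + 142.
Without the tax, 352 − 4p = 2p + 142 gives 6p = 210, so p* = $35 and q* = 212.
With the tax collected from sellers, supply shifts: qs = 2(p − 19.5) + 142.
New equilibrium: consumers pay $41.5, sellers receive $22, q = 186. (Wedge: pb − ps = 19.5.)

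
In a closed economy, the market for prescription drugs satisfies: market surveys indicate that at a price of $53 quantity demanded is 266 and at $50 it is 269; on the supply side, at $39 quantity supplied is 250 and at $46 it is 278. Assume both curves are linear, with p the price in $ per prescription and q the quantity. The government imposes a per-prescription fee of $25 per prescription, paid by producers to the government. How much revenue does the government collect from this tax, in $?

Demand slope: (269 − 266)/(50 − 53) = -1, so qd = 319 − p.
Supply slope: (278 − 250)/(46 − 39) = 4, so qs = 4p + 94.
Before the tax: set 319 − p = 4p + 94 → p* = $45, q* = 274.
With the tax collected from producers, supply shifts: qs = 4(p − 25) + 94.
New equilibrium: consumers pay $65, producers receive $40, q = 254. (Wedge: pb − ps = 25.)
Revenue = t · Q = 25 · 254 = $6350.

Tax revenue = $6350.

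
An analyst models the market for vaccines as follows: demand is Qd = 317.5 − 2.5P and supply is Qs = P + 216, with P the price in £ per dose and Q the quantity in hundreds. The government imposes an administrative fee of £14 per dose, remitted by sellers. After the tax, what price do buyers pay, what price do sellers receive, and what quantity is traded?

Buyers pay £33; sellers receive £19; quantity = 235.

Without the tax, 317.5 − 2.5P = P + 216 gives 3.5P = 101.5, so P* = £29 and Q* = 245.
With the tax collected from sellers, supply shifts: Qs = (P − 14) + 216.
Solving gives Q = 235 with buyers paying £33 and sellers receiving £19 (the £14 wedge).
The less price-elastic side of the market bears the larger share of a per-unit tax.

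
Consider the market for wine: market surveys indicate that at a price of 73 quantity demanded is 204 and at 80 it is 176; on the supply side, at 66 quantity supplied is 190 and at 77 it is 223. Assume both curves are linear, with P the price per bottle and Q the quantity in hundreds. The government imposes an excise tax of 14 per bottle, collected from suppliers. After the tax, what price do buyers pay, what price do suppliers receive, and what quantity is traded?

Buyers pay 78; suppliers receive 64; quantity = 184.

Demand slope: (176 − 204)/(80 − 73) = -4, so Qd = 496 − 4P.
Supply slope: (223 − 190)/(77 − 66) = 3, so Qs = 3P − 8.
Before the tax: set 496 − 4P = 3P − 8 → P* = 72, Q* = 208.
With the tax collected from suppliers, supply shifts: Qs = 3(P − 14) − 8.
New equilibrium: buyers pay 78, suppliers receive 64, Q = 184. (Wedge: Pb − Ps = 14.)
The less price-elastic side of the market bears the larger share of a per-unit tax.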